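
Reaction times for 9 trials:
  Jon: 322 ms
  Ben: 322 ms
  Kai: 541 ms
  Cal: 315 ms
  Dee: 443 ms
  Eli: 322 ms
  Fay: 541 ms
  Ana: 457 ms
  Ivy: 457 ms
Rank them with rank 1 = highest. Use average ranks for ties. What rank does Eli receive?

7

Sorted (descending): 541, 541, 457, 457, 443, 322, 322, 322, 315
The 2 values of 541 occupy positions 1–2 → average rank (1+2)/2 = 1.5.
The 2 values of 457 occupy positions 3–4 → average rank (3+4)/2 = 3.5.
The 3 values of 322 occupy positions 6–8 → average rank 7.
Eli has value 322 ms → rank 7.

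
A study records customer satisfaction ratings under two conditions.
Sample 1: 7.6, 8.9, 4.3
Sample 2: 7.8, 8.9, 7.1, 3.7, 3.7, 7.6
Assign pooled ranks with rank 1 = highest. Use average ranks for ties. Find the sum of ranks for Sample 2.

32

Sorted (descending): 8.9, 8.9, 7.8, 7.6, 7.6, 7.1, 4.3, 3.7, 3.7
The 2 values of 8.9 occupy positions 1–2 → average rank (1+2)/2 = 1.5.
The 2 values of 7.6 occupy positions 4–5 → average rank (4+5)/2 = 4.5.
The 2 values of 3.7 occupy positions 8–9 → average rank (8+9)/2 = 8.5.
Sample 2 values → pooled ranks: 7.8→3, 8.9→1.5, 7.1→6, 3.7→8.5, 3.7→8.5, 7.6→4.5
Rank sum = 3 + 1.5 + 6 + 8.5 + 8.5 + 4.5 = 32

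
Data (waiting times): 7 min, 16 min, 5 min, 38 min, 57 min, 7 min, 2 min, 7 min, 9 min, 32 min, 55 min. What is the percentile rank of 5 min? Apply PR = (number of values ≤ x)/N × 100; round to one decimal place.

N = 11.
Strictly below 5: 1. Equal to 5: 1.
PR = 2/11 × 100 = 18.2

18.2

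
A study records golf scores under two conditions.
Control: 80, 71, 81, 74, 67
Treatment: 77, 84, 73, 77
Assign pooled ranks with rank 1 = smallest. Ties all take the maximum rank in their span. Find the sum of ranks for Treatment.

24

Sorted (ascending): 67, 71, 73, 74, 77, 77, 80, 81, 84
The 2 values of 77 occupy positions 5–6 → each gets rank 6.
Treatment values → pooled ranks: 77→6, 84→9, 73→3, 77→6
Rank sum = 6 + 9 + 3 + 6 = 24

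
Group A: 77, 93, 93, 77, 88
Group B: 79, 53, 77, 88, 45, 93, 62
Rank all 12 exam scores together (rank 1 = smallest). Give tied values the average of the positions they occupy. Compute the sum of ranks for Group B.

37.5

Sorted (ascending): 45, 53, 62, 77, 77, 77, 79, 88, 88, 93, 93, 93
The 3 values of 77 occupy positions 4–6 → average rank 5.
The 2 values of 88 occupy positions 8–9 → average rank (8+9)/2 = 8.5.
The 3 values of 93 occupy positions 10–12 → average rank 11.
Group B values → pooled ranks: 79→7, 53→2, 77→5, 88→8.5, 45→1, 93→11, 62→3
Rank sum = 7 + 2 + 5 + 8.5 + 1 + 11 + 3 = 37.5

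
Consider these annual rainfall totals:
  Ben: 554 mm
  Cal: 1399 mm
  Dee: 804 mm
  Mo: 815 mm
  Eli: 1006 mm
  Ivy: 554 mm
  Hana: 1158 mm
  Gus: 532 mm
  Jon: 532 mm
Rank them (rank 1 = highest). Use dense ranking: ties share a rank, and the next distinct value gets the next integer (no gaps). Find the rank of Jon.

Sorted (descending): 1399, 1158, 1006, 815, 804, 554, 554, 532, 532
The 2 values of 554 share dense rank 6.
The 2 values of 532 share dense rank 7.
Remaining distinct values take the next consecutive integers.
Jon has value 532 mm → rank 7.

7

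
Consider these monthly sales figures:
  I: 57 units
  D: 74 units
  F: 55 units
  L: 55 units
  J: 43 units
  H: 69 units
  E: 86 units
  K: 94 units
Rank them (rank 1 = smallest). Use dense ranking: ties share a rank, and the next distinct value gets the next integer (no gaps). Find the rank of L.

2

Sorted (ascending): 43, 55, 55, 57, 69, 74, 86, 94
The 2 values of 55 share dense rank 2.
Remaining distinct values take the next consecutive integers.
L has value 55 units → rank 2.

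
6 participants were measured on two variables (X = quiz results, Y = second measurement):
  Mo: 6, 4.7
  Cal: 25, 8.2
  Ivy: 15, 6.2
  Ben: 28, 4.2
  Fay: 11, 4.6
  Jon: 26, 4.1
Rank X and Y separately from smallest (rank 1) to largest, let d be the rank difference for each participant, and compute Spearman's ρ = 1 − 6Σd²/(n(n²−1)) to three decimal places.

-0.429

Ranks of variable 1: 1, 4, 3, 6, 2, 5
Ranks of variable 2: 4, 6, 5, 2, 3, 1
d = r₁ − r₂: -3, -2, -2, 4, -1, 4
d²: 9, 4, 4, 16, 1, 16; Σd² = 50
ρ = 1 − 6·50/(6·35) = 1 − 300/210 = -0.429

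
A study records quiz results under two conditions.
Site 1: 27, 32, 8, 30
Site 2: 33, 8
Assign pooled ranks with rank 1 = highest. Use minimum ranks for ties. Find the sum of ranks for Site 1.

Sorted (descending): 33, 32, 30, 27, 8, 8
The 2 values of 8 occupy positions 5–6 → each gets rank 5.
Site 1 values → pooled ranks: 27→4, 32→2, 8→5, 30→3
Rank sum = 4 + 2 + 5 + 3 = 14

14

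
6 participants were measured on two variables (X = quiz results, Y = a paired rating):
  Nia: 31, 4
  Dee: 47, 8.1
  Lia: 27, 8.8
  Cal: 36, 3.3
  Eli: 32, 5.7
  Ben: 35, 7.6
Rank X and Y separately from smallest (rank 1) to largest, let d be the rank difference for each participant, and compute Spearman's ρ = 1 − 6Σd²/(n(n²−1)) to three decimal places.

Ranks of variable 1: 2, 6, 1, 5, 3, 4
Ranks of variable 2: 2, 5, 6, 1, 3, 4
d = r₁ − r₂: 0, 1, -5, 4, 0, 0
d²: 0, 1, 25, 16, 0, 0; Σd² = 42
ρ = 1 − 6·42/(6·35) = 1 − 252/210 = -0.200

-0.200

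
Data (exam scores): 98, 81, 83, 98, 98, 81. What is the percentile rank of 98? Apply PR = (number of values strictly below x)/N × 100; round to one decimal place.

50.0

N = 6.
Strictly below 98: 3. Equal to 98: 3.
PR = 3/6 × 100 = 50.0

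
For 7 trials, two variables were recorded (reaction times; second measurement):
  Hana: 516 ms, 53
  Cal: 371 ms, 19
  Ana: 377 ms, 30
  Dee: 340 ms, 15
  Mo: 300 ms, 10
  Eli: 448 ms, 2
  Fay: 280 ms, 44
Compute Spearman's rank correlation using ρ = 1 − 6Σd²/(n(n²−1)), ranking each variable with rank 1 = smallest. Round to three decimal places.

0.107

Ranks of variable 1: 7, 4, 5, 3, 2, 6, 1
Ranks of variable 2: 7, 4, 5, 3, 2, 1, 6
d = r₁ − r₂: 0, 0, 0, 0, 0, 5, -5
d²: 0, 0, 0, 0, 0, 25, 25; Σd² = 50
ρ = 1 − 6·50/(7·48) = 1 − 300/336 = 0.107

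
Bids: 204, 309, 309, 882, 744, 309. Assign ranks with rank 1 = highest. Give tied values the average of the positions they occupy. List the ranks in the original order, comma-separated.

Sorted (descending): 882, 744, 309, 309, 309, 204
The 3 values of 309 occupy positions 3–5 → average rank 4.

6, 4, 4, 1, 2, 4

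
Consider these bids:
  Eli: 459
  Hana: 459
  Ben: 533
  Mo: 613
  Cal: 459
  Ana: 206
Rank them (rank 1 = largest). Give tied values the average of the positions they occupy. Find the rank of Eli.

4

Sorted (descending): 613, 533, 459, 459, 459, 206
The 3 values of 459 occupy positions 3–5 → average rank 4.
Eli has value 459 → rank 4.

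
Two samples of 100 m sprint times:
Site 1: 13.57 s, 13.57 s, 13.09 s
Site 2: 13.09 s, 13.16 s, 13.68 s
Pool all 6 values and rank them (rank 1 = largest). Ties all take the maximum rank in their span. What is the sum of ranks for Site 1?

Sorted (descending): 13.68, 13.57, 13.57, 13.16, 13.09, 13.09
The 2 values of 13.57 occupy positions 2–3 → each gets rank 3.
The 2 values of 13.09 occupy positions 5–6 → each gets rank 6.
Site 1 values → pooled ranks: 13.57→3, 13.57→3, 13.09→6
Rank sum = 3 + 3 + 6 = 12

12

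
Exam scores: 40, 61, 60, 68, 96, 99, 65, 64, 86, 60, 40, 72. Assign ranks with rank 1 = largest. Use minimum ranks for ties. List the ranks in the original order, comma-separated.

Sorted (descending): 99, 96, 86, 72, 68, 65, 64, 61, 60, 60, 40, 40
The 2 values of 60 occupy positions 9–10 → each gets rank 9.
The 2 values of 40 occupy positions 11–12 → each gets rank 11.

11, 8, 9, 5, 2, 1, 6, 7, 3, 9, 11, 4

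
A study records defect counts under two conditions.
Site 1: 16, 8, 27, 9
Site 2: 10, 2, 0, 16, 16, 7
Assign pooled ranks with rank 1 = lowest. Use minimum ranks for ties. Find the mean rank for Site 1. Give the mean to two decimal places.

Sorted (ascending): 0, 2, 7, 8, 9, 10, 16, 16, 16, 27
The 3 values of 16 occupy positions 7–9 → each gets rank 7.
Site 1 values → pooled ranks: 16→7, 8→4, 27→10, 9→5
Mean rank = (7 + 4 + 10 + 5) / 4 = 6.50

6.50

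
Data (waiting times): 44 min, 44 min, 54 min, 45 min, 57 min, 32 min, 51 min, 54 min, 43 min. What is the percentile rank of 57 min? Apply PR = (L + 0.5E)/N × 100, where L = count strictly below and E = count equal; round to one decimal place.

94.4

N = 9.
Strictly below 57: 8. Equal to 57: 1.
PR = (8 + 0.5·1)/9 × 100 = 94.4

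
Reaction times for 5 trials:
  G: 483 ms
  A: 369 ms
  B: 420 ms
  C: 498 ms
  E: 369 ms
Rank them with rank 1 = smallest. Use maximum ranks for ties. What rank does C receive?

Sorted (ascending): 369, 369, 420, 483, 498
The 2 values of 369 occupy positions 1–2 → each gets rank 2.
C has value 498 ms → rank 5.

5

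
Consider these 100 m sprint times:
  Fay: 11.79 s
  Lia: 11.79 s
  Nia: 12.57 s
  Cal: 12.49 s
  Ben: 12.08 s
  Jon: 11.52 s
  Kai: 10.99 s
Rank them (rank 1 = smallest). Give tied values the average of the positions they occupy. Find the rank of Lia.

Sorted (ascending): 10.99, 11.52, 11.79, 11.79, 12.08, 12.49, 12.57
The 2 values of 11.79 occupy positions 3–4 → average rank (3+4)/2 = 3.5.
Lia has value 11.79 s → rank 3.5.

3.5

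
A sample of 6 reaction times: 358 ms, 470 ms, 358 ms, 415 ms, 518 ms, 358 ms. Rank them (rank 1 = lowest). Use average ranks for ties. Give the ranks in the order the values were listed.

Sorted (ascending): 358, 358, 358, 415, 470, 518
The 3 values of 358 occupy positions 1–3 → average rank 2.

2, 5, 2, 4, 6, 2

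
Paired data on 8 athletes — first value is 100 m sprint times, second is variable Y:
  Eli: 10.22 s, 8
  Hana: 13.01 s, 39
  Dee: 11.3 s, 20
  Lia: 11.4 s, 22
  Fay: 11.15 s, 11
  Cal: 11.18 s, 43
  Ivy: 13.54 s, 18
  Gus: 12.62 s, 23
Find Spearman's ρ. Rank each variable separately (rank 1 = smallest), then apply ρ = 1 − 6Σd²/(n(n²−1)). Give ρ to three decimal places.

Ranks of variable 1: 1, 7, 4, 5, 2, 3, 8, 6
Ranks of variable 2: 1, 7, 4, 5, 2, 8, 3, 6
d = r₁ − r₂: 0, 0, 0, 0, 0, -5, 5, 0
d²: 0, 0, 0, 0, 0, 25, 25, 0; Σd² = 50
ρ = 1 − 6·50/(8·63) = 1 − 300/504 = 0.405

0.405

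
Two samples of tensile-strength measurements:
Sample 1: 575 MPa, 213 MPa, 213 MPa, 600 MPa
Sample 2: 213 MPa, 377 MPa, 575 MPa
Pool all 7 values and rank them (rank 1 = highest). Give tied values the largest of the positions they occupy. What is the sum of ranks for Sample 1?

18

Sorted (descending): 600, 575, 575, 377, 213, 213, 213
The 2 values of 575 occupy positions 2–3 → each gets rank 3.
The 3 values of 213 occupy positions 5–7 → each gets rank 7.
Sample 1 values → pooled ranks: 575→3, 213→7, 213→7, 600→1
Rank sum = 3 + 7 + 7 + 1 = 18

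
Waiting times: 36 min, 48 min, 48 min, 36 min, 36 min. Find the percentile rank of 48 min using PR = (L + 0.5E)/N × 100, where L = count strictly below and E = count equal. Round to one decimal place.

N = 5.
Strictly below 48: 3. Equal to 48: 2.
PR = (3 + 0.5·2)/5 × 100 = 80.0

80.0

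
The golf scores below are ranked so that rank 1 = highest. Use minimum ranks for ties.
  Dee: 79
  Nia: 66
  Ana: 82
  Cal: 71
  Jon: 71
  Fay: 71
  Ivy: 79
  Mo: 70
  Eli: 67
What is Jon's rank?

4

Sorted (descending): 82, 79, 79, 71, 71, 71, 70, 67, 66
The 2 values of 79 occupy positions 2–3 → each gets rank 2.
The 3 values of 71 occupy positions 4–6 → each gets rank 4.
Jon has value 71 → rank 4.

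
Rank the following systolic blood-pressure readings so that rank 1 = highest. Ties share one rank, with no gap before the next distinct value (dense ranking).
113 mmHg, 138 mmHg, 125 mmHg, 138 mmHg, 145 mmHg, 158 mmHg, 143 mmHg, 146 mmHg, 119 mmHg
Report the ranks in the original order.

8, 5, 6, 5, 3, 1, 4, 2, 7

Sorted (descending): 158, 146, 145, 143, 138, 138, 125, 119, 113
The 2 values of 138 share dense rank 5.
Remaining distinct values take the next consecutive integers.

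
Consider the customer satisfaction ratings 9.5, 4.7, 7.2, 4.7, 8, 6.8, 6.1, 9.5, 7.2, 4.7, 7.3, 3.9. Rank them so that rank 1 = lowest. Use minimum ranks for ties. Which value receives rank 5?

Sorted (ascending): 3.9, 4.7, 4.7, 4.7, 6.1, 6.8, 7.2, 7.2, 7.3, 8, 9.5, 9.5
The 3 values of 4.7 occupy positions 2–4 → each gets rank 2.
The 2 values of 7.2 occupy positions 7–8 → each gets rank 7.
The 2 values of 9.5 occupy positions 11–12 → each gets rank 11.
Rank 5 → value 6.1.

6.1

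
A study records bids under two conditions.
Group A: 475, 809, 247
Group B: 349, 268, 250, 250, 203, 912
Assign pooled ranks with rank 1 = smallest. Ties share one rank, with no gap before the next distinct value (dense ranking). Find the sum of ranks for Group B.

24

Sorted (ascending): 203, 247, 250, 250, 268, 349, 475, 809, 912
The 2 values of 250 share dense rank 3.
Remaining distinct values take the next consecutive integers.
Group B values → pooled ranks: 349→5, 268→4, 250→3, 250→3, 203→1, 912→8
Rank sum = 5 + 4 + 3 + 3 + 1 + 8 = 24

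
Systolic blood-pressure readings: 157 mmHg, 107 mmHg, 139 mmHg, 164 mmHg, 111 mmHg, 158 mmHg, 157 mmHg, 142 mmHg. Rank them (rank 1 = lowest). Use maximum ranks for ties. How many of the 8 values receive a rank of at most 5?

4

Sorted (ascending): 107, 111, 139, 142, 157, 157, 158, 164
The 2 values of 157 occupy positions 5–6 → each gets rank 6.
Ranks ≤ 5: {1, 2, 3, 4} → 4 values.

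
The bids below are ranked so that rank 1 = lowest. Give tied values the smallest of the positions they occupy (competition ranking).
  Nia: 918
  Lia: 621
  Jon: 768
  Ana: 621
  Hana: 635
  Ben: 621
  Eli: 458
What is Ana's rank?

Sorted (ascending): 458, 621, 621, 621, 635, 768, 918
The 3 values of 621 occupy positions 2–4 → each gets rank 2.
Ana has value 621 → rank 2.

2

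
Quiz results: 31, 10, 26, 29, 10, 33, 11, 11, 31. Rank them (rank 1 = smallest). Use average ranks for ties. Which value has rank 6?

29

Sorted (ascending): 10, 10, 11, 11, 26, 29, 31, 31, 33
The 2 values of 10 occupy positions 1–2 → average rank (1+2)/2 = 1.5.
The 2 values of 11 occupy positions 3–4 → average rank (3+4)/2 = 3.5.
The 2 values of 31 occupy positions 7–8 → average rank (7+8)/2 = 7.5.
Rank 6 → value 29.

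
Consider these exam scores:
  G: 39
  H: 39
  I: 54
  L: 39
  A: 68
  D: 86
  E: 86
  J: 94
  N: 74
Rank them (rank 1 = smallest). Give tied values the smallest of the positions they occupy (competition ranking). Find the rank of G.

1

Sorted (ascending): 39, 39, 39, 54, 68, 74, 86, 86, 94
The 3 values of 39 occupy positions 1–3 → each gets rank 1.
The 2 values of 86 occupy positions 7–8 → each gets rank 7.
G has value 39 → rank 1.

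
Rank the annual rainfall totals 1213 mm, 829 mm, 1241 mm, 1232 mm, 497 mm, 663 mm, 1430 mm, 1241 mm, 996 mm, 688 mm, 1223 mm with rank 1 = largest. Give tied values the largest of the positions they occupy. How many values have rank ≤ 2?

1

Sorted (descending): 1430, 1241, 1241, 1232, 1223, 1213, 996, 829, 688, 663, 497
The 2 values of 1241 occupy positions 2–3 → each gets rank 3.
Ranks ≤ 2: {1} → 1 value.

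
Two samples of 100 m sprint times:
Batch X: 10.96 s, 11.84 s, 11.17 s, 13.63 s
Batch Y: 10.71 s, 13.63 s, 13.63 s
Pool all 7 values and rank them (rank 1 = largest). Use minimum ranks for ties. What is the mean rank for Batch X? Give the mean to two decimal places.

Sorted (descending): 13.63, 13.63, 13.63, 11.84, 11.17, 10.96, 10.71
The 3 values of 13.63 occupy positions 1–3 → each gets rank 1.
Batch X values → pooled ranks: 10.96→6, 11.84→4, 11.17→5, 13.63→1
Mean rank = (6 + 4 + 5 + 1) / 4 = 4.00

4.00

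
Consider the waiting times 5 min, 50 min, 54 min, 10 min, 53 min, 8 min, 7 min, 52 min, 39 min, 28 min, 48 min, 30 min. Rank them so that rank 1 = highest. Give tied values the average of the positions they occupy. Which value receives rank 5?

48

Sorted (descending): 54, 53, 52, 50, 48, 39, 30, 28, 10, 8, 7, 5
No ties — each value takes its position as its rank.
Rank 5 → value 48.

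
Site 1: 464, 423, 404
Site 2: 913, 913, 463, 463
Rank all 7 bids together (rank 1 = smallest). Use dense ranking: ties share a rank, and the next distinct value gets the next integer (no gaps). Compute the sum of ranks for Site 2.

16

Sorted (ascending): 404, 423, 463, 463, 464, 913, 913
The 2 values of 463 share dense rank 3.
The 2 values of 913 share dense rank 5.
Remaining distinct values take the next consecutive integers.
Site 2 values → pooled ranks: 913→5, 913→5, 463→3, 463→3
Rank sum = 5 + 5 + 3 + 3 = 16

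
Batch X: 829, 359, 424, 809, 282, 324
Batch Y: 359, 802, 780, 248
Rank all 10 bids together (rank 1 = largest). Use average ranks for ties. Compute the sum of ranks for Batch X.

31.5

Sorted (descending): 829, 809, 802, 780, 424, 359, 359, 324, 282, 248
The 2 values of 359 occupy positions 6–7 → average rank (6+7)/2 = 6.5.
Batch X values → pooled ranks: 829→1, 359→6.5, 424→5, 809→2, 282→9, 324→8
Rank sum = 1 + 6.5 + 5 + 2 + 9 + 8 = 31.5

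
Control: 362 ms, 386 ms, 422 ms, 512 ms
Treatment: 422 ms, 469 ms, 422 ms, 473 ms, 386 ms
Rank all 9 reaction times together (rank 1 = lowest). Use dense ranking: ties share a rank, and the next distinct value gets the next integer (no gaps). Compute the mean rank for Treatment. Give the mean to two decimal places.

3.40

Sorted (ascending): 362, 386, 386, 422, 422, 422, 469, 473, 512
The 2 values of 386 share dense rank 2.
The 3 values of 422 share dense rank 3.
Remaining distinct values take the next consecutive integers.
Treatment values → pooled ranks: 422→3, 469→4, 422→3, 473→5, 386→2
Mean rank = (3 + 4 + 3 + 5 + 2) / 5 = 3.40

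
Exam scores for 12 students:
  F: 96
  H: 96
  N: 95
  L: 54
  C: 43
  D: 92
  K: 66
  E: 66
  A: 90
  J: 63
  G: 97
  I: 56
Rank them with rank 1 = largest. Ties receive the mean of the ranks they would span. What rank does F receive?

Sorted (descending): 97, 96, 96, 95, 92, 90, 66, 66, 63, 56, 54, 43
The 2 values of 96 occupy positions 2–3 → average rank (2+3)/2 = 2.5.
The 2 values of 66 occupy positions 7–8 → average rank (7+8)/2 = 7.5.
F has value 96 → rank 2.5.

2.5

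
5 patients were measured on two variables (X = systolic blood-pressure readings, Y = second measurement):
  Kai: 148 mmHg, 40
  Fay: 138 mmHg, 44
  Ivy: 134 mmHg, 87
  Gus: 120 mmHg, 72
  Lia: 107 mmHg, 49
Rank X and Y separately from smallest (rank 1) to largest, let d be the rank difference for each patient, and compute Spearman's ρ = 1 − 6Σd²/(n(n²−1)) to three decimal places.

Ranks of variable 1: 5, 4, 3, 2, 1
Ranks of variable 2: 1, 2, 5, 4, 3
d = r₁ − r₂: 4, 2, -2, -2, -2
d²: 16, 4, 4, 4, 4; Σd² = 32
ρ = 1 − 6·32/(5·24) = 1 − 192/120 = -0.600

-0.600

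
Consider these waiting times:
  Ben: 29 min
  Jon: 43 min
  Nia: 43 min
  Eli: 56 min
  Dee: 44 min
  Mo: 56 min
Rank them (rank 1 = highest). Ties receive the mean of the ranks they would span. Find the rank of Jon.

4.5

Sorted (descending): 56, 56, 44, 43, 43, 29
The 2 values of 56 occupy positions 1–2 → average rank (1+2)/2 = 1.5.
The 2 values of 43 occupy positions 4–5 → average rank (4+5)/2 = 4.5.
Jon has value 43 min → rank 4.5.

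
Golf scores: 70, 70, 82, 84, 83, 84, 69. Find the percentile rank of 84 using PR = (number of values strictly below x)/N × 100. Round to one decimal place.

71.4

N = 7.
Strictly below 84: 5. Equal to 84: 2.
PR = 5/7 × 100 = 71.4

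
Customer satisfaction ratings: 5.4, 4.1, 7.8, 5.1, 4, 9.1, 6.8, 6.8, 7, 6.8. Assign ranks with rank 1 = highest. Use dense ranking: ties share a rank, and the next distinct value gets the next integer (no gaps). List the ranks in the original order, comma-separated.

Sorted (descending): 9.1, 7.8, 7, 6.8, 6.8, 6.8, 5.4, 5.1, 4.1, 4
The 3 values of 6.8 share dense rank 4.
Remaining distinct values take the next consecutive integers.

5, 7, 2, 6, 8, 1, 4, 4, 3, 4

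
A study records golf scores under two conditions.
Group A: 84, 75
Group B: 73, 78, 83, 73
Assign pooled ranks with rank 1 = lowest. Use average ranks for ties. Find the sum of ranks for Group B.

Sorted (ascending): 73, 73, 75, 78, 83, 84
The 2 values of 73 occupy positions 1–2 → average rank (1+2)/2 = 1.5.
Group B values → pooled ranks: 73→1.5, 78→4, 83→5, 73→1.5
Rank sum = 1.5 + 4 + 5 + 1.5 = 12

12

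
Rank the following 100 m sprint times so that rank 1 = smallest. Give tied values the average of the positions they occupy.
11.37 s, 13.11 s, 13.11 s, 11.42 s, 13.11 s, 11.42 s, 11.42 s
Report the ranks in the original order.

1, 6, 6, 3, 6, 3, 3

Sorted (ascending): 11.37, 11.42, 11.42, 11.42, 13.11, 13.11, 13.11
The 3 values of 11.42 occupy positions 2–4 → average rank 3.
The 3 values of 13.11 occupy positions 5–7 → average rank 6.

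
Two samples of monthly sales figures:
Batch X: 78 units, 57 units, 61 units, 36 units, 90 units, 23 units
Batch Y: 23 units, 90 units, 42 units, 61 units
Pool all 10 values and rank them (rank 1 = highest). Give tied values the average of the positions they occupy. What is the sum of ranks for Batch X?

32.5

Sorted (descending): 90, 90, 78, 61, 61, 57, 42, 36, 23, 23
The 2 values of 90 occupy positions 1–2 → average rank (1+2)/2 = 1.5.
The 2 values of 61 occupy positions 4–5 → average rank (4+5)/2 = 4.5.
The 2 values of 23 occupy positions 9–10 → average rank (9+10)/2 = 9.5.
Batch X values → pooled ranks: 78→3, 57→6, 61→4.5, 36→8, 90→1.5, 23→9.5
Rank sum = 3 + 6 + 4.5 + 8 + 1.5 + 9.5 = 32.5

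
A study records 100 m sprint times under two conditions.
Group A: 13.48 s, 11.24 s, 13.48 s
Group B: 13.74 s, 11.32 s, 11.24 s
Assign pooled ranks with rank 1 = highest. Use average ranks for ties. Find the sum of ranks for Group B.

10.5

Sorted (descending): 13.74, 13.48, 13.48, 11.32, 11.24, 11.24
The 2 values of 13.48 occupy positions 2–3 → average rank (2+3)/2 = 2.5.
The 2 values of 11.24 occupy positions 5–6 → average rank (5+6)/2 = 5.5.
Group B values → pooled ranks: 13.74→1, 11.32→4, 11.24→5.5
Rank sum = 1 + 4 + 5.5 = 10.5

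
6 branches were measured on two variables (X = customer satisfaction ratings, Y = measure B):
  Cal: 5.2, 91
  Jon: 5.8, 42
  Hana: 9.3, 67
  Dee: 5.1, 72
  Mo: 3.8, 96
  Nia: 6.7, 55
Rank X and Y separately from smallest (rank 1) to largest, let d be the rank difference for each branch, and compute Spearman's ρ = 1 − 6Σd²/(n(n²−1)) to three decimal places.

Ranks of variable 1: 3, 4, 6, 2, 1, 5
Ranks of variable 2: 5, 1, 3, 4, 6, 2
d = r₁ − r₂: -2, 3, 3, -2, -5, 3
d²: 4, 9, 9, 4, 25, 9; Σd² = 60
ρ = 1 − 6·60/(6·35) = 1 − 360/210 = -0.714

-0.714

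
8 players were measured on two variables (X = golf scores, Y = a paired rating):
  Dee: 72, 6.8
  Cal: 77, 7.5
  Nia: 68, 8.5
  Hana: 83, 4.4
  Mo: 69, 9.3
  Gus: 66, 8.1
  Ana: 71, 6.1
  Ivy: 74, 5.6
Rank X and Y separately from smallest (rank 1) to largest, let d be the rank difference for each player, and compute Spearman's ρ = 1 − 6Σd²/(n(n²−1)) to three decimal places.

-0.738

Ranks of variable 1: 5, 7, 2, 8, 3, 1, 4, 6
Ranks of variable 2: 4, 5, 7, 1, 8, 6, 3, 2
d = r₁ − r₂: 1, 2, -5, 7, -5, -5, 1, 4
d²: 1, 4, 25, 49, 25, 25, 1, 16; Σd² = 146
ρ = 1 − 6·146/(8·63) = 1 − 876/504 = -0.738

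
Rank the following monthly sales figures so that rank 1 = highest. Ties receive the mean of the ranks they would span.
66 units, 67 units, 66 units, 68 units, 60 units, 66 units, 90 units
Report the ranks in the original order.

5, 3, 5, 2, 7, 5, 1

Sorted (descending): 90, 68, 67, 66, 66, 66, 60
The 3 values of 66 occupy positions 4–6 → average rank 5.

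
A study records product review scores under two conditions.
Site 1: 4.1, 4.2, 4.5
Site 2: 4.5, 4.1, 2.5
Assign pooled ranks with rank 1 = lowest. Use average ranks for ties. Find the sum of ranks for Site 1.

Sorted (ascending): 2.5, 4.1, 4.1, 4.2, 4.5, 4.5
The 2 values of 4.1 occupy positions 2–3 → average rank (2+3)/2 = 2.5.
The 2 values of 4.5 occupy positions 5–6 → average rank (5+6)/2 = 5.5.
Site 1 values → pooled ranks: 4.1→2.5, 4.2→4, 4.5→5.5
Rank sum = 2.5 + 4 + 5.5 = 12

12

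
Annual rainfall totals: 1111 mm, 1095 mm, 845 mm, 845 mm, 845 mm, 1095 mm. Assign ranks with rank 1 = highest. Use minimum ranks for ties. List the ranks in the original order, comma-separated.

1, 2, 4, 4, 4, 2

Sorted (descending): 1111, 1095, 1095, 845, 845, 845
The 2 values of 1095 occupy positions 2–3 → each gets rank 2.
The 3 values of 845 occupy positions 4–6 → each gets rank 4.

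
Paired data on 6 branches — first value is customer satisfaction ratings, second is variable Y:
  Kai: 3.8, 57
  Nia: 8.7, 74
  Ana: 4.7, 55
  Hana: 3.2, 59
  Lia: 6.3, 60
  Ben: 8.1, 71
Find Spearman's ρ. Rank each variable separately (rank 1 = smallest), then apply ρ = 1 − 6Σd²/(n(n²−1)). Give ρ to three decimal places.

Ranks of variable 1: 2, 6, 3, 1, 4, 5
Ranks of variable 2: 2, 6, 1, 3, 4, 5
d = r₁ − r₂: 0, 0, 2, -2, 0, 0
d²: 0, 0, 4, 4, 0, 0; Σd² = 8
ρ = 1 − 6·8/(6·35) = 1 − 48/210 = 0.771

0.771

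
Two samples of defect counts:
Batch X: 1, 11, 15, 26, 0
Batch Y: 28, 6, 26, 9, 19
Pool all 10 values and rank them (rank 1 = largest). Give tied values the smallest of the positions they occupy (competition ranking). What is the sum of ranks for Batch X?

32

Sorted (descending): 28, 26, 26, 19, 15, 11, 9, 6, 1, 0
The 2 values of 26 occupy positions 2–3 → each gets rank 2.
Batch X values → pooled ranks: 1→9, 11→6, 15→5, 26→2, 0→10
Rank sum = 9 + 6 + 5 + 2 + 10 = 32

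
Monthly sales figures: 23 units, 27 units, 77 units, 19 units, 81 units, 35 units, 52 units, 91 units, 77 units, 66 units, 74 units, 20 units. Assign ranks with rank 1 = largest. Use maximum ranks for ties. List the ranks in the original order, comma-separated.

Sorted (descending): 91, 81, 77, 77, 74, 66, 52, 35, 27, 23, 20, 19
The 2 values of 77 occupy positions 3–4 → each gets rank 4.

10, 9, 4, 12, 2, 8, 7, 1, 4, 6, 5, 11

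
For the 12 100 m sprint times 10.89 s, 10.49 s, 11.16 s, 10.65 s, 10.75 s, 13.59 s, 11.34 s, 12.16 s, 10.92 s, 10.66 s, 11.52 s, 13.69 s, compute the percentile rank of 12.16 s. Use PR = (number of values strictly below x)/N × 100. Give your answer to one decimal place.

N = 12.
Strictly below 12.16: 9. Equal to 12.16: 1.
PR = 9/12 × 100 = 75.0

75.0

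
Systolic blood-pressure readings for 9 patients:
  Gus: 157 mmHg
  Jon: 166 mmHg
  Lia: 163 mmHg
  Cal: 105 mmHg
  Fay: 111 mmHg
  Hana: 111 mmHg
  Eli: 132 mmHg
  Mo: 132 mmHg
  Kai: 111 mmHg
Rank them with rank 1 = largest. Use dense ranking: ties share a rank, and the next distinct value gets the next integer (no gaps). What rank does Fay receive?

Sorted (descending): 166, 163, 157, 132, 132, 111, 111, 111, 105
The 2 values of 132 share dense rank 4.
The 3 values of 111 share dense rank 5.
Remaining distinct values take the next consecutive integers.
Fay has value 111 mmHg → rank 5.

5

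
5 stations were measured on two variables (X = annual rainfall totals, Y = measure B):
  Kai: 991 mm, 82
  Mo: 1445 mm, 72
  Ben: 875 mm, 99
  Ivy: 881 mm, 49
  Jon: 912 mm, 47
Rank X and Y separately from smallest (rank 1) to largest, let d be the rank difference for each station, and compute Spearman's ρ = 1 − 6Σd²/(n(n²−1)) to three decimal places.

Ranks of variable 1: 4, 5, 1, 2, 3
Ranks of variable 2: 4, 3, 5, 2, 1
d = r₁ − r₂: 0, 2, -4, 0, 2
d²: 0, 4, 16, 0, 4; Σd² = 24
ρ = 1 − 6·24/(5·24) = 1 − 144/120 = -0.200

-0.200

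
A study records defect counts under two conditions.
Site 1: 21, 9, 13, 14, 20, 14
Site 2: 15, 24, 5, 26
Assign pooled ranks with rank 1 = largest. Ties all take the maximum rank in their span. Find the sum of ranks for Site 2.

Sorted (descending): 26, 24, 21, 20, 15, 14, 14, 13, 9, 5
The 2 values of 14 occupy positions 6–7 → each gets rank 7.
Site 2 values → pooled ranks: 15→5, 24→2, 5→10, 26→1
Rank sum = 5 + 2 + 10 + 1 = 18

18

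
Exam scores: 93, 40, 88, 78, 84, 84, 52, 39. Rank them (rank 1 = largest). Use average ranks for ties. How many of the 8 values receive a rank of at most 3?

Sorted (descending): 93, 88, 84, 84, 78, 52, 40, 39
The 2 values of 84 occupy positions 3–4 → average rank (3+4)/2 = 3.5.
Ranks ≤ 3: {1, 2} → 2 values.

2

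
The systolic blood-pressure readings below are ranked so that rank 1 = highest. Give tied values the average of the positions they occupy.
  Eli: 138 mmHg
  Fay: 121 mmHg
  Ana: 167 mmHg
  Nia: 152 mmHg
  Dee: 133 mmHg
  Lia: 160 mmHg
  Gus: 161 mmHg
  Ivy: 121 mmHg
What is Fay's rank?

Sorted (descending): 167, 161, 160, 152, 138, 133, 121, 121
The 2 values of 121 occupy positions 7–8 → average rank (7+8)/2 = 7.5.
Fay has value 121 mmHg → rank 7.5.

7.5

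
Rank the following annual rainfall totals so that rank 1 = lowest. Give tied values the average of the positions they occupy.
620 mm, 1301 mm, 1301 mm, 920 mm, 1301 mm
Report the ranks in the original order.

1, 4, 4, 2, 4

Sorted (ascending): 620, 920, 1301, 1301, 1301
The 3 values of 1301 occupy positions 3–5 → average rank 4.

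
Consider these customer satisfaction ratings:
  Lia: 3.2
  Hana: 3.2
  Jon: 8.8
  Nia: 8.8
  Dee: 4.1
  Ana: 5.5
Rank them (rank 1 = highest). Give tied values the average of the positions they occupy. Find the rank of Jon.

Sorted (descending): 8.8, 8.8, 5.5, 4.1, 3.2, 3.2
The 2 values of 8.8 occupy positions 1–2 → average rank (1+2)/2 = 1.5.
The 2 values of 3.2 occupy positions 5–6 → average rank (5+6)/2 = 5.5.
Jon has value 8.8 → rank 1.5.

1.5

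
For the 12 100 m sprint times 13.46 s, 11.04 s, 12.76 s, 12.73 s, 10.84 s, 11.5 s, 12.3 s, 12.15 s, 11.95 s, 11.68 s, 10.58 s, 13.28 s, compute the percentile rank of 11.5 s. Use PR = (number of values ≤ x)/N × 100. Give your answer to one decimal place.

33.3

N = 12.
Strictly below 11.5: 3. Equal to 11.5: 1.
PR = 4/12 × 100 = 33.3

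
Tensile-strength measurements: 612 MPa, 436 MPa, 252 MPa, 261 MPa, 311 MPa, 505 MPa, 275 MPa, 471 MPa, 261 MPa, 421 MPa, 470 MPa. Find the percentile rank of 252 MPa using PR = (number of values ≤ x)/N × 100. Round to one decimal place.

N = 11.
Strictly below 252: 0. Equal to 252: 1.
PR = 1/11 × 100 = 9.1

9.1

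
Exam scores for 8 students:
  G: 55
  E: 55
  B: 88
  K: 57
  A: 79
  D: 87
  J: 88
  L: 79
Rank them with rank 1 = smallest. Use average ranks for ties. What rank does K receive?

Sorted (ascending): 55, 55, 57, 79, 79, 87, 88, 88
The 2 values of 55 occupy positions 1–2 → average rank (1+2)/2 = 1.5.
The 2 values of 79 occupy positions 4–5 → average rank (4+5)/2 = 4.5.
The 2 values of 88 occupy positions 7–8 → average rank (7+8)/2 = 7.5.
K has value 57 → rank 3.

3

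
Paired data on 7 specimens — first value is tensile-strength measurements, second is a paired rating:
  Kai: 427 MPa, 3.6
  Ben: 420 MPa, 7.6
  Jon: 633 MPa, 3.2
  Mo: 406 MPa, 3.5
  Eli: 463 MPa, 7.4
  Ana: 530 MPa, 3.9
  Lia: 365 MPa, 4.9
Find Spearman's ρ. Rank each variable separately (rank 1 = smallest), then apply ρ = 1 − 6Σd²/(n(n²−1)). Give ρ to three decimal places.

-0.321

Ranks of variable 1: 4, 3, 7, 2, 5, 6, 1
Ranks of variable 2: 3, 7, 1, 2, 6, 4, 5
d = r₁ − r₂: 1, -4, 6, 0, -1, 2, -4
d²: 1, 16, 36, 0, 1, 4, 16; Σd² = 74
ρ = 1 − 6·74/(7·48) = 1 − 444/336 = -0.321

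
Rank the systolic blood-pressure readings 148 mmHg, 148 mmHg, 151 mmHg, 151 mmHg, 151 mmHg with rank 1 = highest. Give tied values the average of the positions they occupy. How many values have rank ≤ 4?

Sorted (descending): 151, 151, 151, 148, 148
The 3 values of 151 occupy positions 1–3 → average rank 2.
The 2 values of 148 occupy positions 4–5 → average rank (4+5)/2 = 4.5.
Ranks ≤ 4: {2, 2, 2} → 3 values.

3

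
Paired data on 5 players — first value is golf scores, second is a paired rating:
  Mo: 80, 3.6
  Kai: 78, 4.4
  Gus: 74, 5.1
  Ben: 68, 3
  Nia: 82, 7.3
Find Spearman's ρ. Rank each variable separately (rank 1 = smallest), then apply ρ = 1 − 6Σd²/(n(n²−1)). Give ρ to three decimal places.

Ranks of variable 1: 4, 3, 2, 1, 5
Ranks of variable 2: 2, 3, 4, 1, 5
d = r₁ − r₂: 2, 0, -2, 0, 0
d²: 4, 0, 4, 0, 0; Σd² = 8
ρ = 1 − 6·8/(5·24) = 1 − 48/120 = 0.600

0.600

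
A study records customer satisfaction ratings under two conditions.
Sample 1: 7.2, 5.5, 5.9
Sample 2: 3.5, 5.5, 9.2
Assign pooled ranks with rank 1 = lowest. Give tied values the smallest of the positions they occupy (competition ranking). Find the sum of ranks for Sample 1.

Sorted (ascending): 3.5, 5.5, 5.5, 5.9, 7.2, 9.2
The 2 values of 5.5 occupy positions 2–3 → each gets rank 2.
Sample 1 values → pooled ranks: 7.2→5, 5.5→2, 5.9→4
Rank sum = 5 + 2 + 4 = 11

11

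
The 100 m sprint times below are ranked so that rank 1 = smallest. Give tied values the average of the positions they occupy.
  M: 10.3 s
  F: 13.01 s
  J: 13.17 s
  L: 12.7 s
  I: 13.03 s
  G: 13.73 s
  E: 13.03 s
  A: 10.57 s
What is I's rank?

5.5

Sorted (ascending): 10.3, 10.57, 12.7, 13.01, 13.03, 13.03, 13.17, 13.73
The 2 values of 13.03 occupy positions 5–6 → average rank (5+6)/2 = 5.5.
I has value 13.03 s → rank 5.5.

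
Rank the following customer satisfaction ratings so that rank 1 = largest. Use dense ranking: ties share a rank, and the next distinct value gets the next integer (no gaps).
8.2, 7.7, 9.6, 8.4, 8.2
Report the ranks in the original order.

3, 4, 1, 2, 3

Sorted (descending): 9.6, 8.4, 8.2, 8.2, 7.7
The 2 values of 8.2 share dense rank 3.
Remaining distinct values take the next consecutive integers.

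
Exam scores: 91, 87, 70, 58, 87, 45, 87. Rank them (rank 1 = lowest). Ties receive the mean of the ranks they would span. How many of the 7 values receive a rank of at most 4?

3

Sorted (ascending): 45, 58, 70, 87, 87, 87, 91
The 3 values of 87 occupy positions 4–6 → average rank 5.
Ranks ≤ 4: {1, 2, 3} → 3 values.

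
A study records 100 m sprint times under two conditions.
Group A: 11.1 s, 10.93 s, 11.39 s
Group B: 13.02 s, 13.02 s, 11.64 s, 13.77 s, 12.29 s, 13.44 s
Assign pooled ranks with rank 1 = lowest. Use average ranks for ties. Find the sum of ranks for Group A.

Sorted (ascending): 10.93, 11.1, 11.39, 11.64, 12.29, 13.02, 13.02, 13.44, 13.77
The 2 values of 13.02 occupy positions 6–7 → average rank (6+7)/2 = 6.5.
Group A values → pooled ranks: 11.1→2, 10.93→1, 11.39→3
Rank sum = 2 + 1 + 3 = 6

6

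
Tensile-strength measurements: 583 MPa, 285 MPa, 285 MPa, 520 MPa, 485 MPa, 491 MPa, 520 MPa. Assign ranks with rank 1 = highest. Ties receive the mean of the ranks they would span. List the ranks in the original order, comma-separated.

Sorted (descending): 583, 520, 520, 491, 485, 285, 285
The 2 values of 520 occupy positions 2–3 → average rank (2+3)/2 = 2.5.
The 2 values of 285 occupy positions 6–7 → average rank (6+7)/2 = 6.5.

1, 6.5, 6.5, 2.5, 5, 4, 2.5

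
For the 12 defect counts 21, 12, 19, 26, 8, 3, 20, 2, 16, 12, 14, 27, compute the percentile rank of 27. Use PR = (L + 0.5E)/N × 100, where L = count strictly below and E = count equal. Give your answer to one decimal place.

N = 12.
Strictly below 27: 11. Equal to 27: 1.
PR = (11 + 0.5·1)/12 × 100 = 95.8

95.8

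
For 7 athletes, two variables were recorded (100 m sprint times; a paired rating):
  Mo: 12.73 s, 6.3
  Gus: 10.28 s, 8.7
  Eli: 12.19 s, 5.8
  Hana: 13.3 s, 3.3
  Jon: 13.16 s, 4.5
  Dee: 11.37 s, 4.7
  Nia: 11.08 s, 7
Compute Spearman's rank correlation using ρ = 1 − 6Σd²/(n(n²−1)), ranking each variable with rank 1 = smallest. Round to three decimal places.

-0.857

Ranks of variable 1: 5, 1, 4, 7, 6, 3, 2
Ranks of variable 2: 5, 7, 4, 1, 2, 3, 6
d = r₁ − r₂: 0, -6, 0, 6, 4, 0, -4
d²: 0, 36, 0, 36, 16, 0, 16; Σd² = 104
ρ = 1 − 6·104/(7·48) = 1 − 624/336 = -0.857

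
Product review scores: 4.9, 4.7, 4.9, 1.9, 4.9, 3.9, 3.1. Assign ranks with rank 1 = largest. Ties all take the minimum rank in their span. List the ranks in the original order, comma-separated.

1, 4, 1, 7, 1, 5, 6

Sorted (descending): 4.9, 4.9, 4.9, 4.7, 3.9, 3.1, 1.9
The 3 values of 4.9 occupy positions 1–3 → each gets rank 1.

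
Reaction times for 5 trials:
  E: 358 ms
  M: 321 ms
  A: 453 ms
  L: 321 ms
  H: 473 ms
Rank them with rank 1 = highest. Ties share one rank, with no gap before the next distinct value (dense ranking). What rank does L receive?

Sorted (descending): 473, 453, 358, 321, 321
The 2 values of 321 share dense rank 4.
Remaining distinct values take the next consecutive integers.
L has value 321 ms → rank 4.

4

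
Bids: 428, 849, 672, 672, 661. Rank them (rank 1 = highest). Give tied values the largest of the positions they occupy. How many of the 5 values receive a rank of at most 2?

Sorted (descending): 849, 672, 672, 661, 428
The 2 values of 672 occupy positions 2–3 → each gets rank 3.
Ranks ≤ 2: {1} → 1 value.

1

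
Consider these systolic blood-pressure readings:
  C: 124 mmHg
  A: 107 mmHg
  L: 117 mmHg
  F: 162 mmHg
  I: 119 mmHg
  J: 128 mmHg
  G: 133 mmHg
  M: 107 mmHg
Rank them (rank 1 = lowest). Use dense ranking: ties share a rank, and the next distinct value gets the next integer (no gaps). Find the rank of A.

Sorted (ascending): 107, 107, 117, 119, 124, 128, 133, 162
The 2 values of 107 share dense rank 1.
Remaining distinct values take the next consecutive integers.
A has value 107 mmHg → rank 1.

1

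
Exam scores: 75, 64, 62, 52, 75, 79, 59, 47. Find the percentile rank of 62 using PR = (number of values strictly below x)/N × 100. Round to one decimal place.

37.5

N = 8.
Strictly below 62: 3. Equal to 62: 1.
PR = 3/8 × 100 = 37.5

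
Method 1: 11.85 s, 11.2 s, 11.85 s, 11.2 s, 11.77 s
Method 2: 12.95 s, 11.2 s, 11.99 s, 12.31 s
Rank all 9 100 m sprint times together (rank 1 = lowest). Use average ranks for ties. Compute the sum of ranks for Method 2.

26

Sorted (ascending): 11.2, 11.2, 11.2, 11.77, 11.85, 11.85, 11.99, 12.31, 12.95
The 3 values of 11.2 occupy positions 1–3 → average rank 2.
The 2 values of 11.85 occupy positions 5–6 → average rank (5+6)/2 = 5.5.
Method 2 values → pooled ranks: 12.95→9, 11.2→2, 11.99→7, 12.31→8
Rank sum = 9 + 2 + 7 + 8 = 26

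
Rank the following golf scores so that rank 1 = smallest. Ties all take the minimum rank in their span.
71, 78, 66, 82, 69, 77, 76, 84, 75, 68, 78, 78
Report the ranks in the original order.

Sorted (ascending): 66, 68, 69, 71, 75, 76, 77, 78, 78, 78, 82, 84
The 3 values of 78 occupy positions 8–10 → each gets rank 8.

4, 8, 1, 11, 3, 7, 6, 12, 5, 2, 8, 8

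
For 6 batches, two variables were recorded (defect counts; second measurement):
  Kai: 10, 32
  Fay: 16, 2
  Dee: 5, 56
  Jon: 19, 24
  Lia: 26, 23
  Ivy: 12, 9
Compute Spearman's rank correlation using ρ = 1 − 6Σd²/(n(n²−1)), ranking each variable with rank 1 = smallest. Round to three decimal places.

Ranks of variable 1: 2, 4, 1, 5, 6, 3
Ranks of variable 2: 5, 1, 6, 4, 3, 2
d = r₁ − r₂: -3, 3, -5, 1, 3, 1
d²: 9, 9, 25, 1, 9, 1; Σd² = 54
ρ = 1 − 6·54/(6·35) = 1 − 324/210 = -0.543

-0.543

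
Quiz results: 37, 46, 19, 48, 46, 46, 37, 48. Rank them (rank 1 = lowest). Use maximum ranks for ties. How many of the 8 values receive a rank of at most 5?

Sorted (ascending): 19, 37, 37, 46, 46, 46, 48, 48
The 2 values of 37 occupy positions 2–3 → each gets rank 3.
The 3 values of 46 occupy positions 4–6 → each gets rank 6.
The 2 values of 48 occupy positions 7–8 → each gets rank 8.
Ranks ≤ 5: {1, 3, 3} → 3 values.

3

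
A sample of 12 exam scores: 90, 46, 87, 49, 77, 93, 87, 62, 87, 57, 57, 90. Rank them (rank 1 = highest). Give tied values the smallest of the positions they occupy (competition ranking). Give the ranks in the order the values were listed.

Sorted (descending): 93, 90, 90, 87, 87, 87, 77, 62, 57, 57, 49, 46
The 2 values of 90 occupy positions 2–3 → each gets rank 2.
The 3 values of 87 occupy positions 4–6 → each gets rank 4.
The 2 values of 57 occupy positions 9–10 → each gets rank 9.

2, 12, 4, 11, 7, 1, 4, 8, 4, 9, 9, 2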